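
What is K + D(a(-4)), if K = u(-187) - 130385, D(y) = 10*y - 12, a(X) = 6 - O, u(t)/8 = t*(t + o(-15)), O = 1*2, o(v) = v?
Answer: 171835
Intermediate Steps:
O = 2
u(t) = 8*t*(-15 + t) (u(t) = 8*(t*(t - 15)) = 8*(t*(-15 + t)) = 8*t*(-15 + t))
a(X) = 4 (a(X) = 6 - 1*2 = 6 - 2 = 4)
D(y) = -12 + 10*y
K = 171807 (K = 8*(-187)*(-15 - 187) - 130385 = 8*(-187)*(-202) - 130385 = 302192 - 130385 = 171807)
K + D(a(-4)) = 171807 + (-12 + 10*4) = 171807 + (-12 + 40) = 171807 + 28 = 171835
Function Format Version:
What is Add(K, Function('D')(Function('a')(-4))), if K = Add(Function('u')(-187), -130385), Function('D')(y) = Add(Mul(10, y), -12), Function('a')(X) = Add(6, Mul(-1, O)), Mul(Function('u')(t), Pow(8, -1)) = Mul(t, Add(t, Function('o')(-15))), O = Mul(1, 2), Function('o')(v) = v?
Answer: 171835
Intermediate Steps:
O = 2
Function('u')(t) = Mul(8, t, Add(-15, t)) (Function('u')(t) = Mul(8, Mul(t, Add(t, -15))) = Mul(8, Mul(t, Add(-15, t))) = Mul(8, t, Add(-15, t)))
Function('a')(X) = 4 (Function('a')(X) = Add(6, Mul(-1, 2)) = Add(6, -2) = 4)
Function('D')(y) = Add(-12, Mul(10, y))
K = 171807 (K = Add(Mul(8, -187, Add(-15, -187)), -130385) = Add(Mul(8, -187, -202), -130385) = Add(302192, -130385) = 171807)
Add(K, Function('D')(Function('a')(-4))) = Add(171807, Add(-12, Mul(10, 4))) = Add(171807, Add(-12, 40)) = Add(171807, 28) = 171835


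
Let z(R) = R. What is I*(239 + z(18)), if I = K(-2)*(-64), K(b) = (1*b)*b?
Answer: -65792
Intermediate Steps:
K(b) = b² (K(b) = b*b = b²)
I = -256 (I = (-2)²*(-64) = 4*(-64) = -256)
I*(239 + z(18)) = -256*(239 + 18) = -256*257 = -65792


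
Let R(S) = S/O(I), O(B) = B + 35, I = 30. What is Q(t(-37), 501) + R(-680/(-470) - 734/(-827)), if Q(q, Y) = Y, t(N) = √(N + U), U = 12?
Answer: 1265859719/2526485 ≈ 501.04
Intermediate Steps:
t(N) = √(12 + N) (t(N) = √(N + 12) = √(12 + N))
O(B) = 35 + B
R(S) = S/65 (R(S) = S/(35 + 30) = S/65)
Q(t(-37), 501) + R(-680/(-470) - 734/(-827)) = 501 + (-680/(-470) - 734/(-827))/65 = 501 + (-680*(-1/470) - 734*(-1/827))/65 = 501 + (68/47 + 734/827)/65 = 501 + (1/65)*(90734/38869) = 501 + 90734/2526485 = 1265859719/2526485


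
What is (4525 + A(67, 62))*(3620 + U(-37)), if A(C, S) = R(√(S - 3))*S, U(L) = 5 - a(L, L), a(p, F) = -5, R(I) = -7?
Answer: 14850330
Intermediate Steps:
U(L) = 10 (U(L) = 5 - 1*(-5) = 5 + 5 = 10)
A(C, S) = -7*S
(4525 + A(67, 62))*(3620 + U(-37)) = (4525 - 7*62)*(3620 + 10) = (4525 - 434)*3630 = 4091*3630 = 14850330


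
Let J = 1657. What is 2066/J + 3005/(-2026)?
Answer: -793569/3357082 ≈ -0.23639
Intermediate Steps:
2066/J + 3005/(-2026) = 2066/1657 + 3005/(-2026) = 2066*(1/1657) + 3005*(-1/2026) = 2066/1657 - 3005/2026 = -793569/3357082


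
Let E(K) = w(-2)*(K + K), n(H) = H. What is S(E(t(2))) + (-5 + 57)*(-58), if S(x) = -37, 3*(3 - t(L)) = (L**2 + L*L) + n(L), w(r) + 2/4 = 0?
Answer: -3053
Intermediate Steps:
w(r) = -1/2 (w(r) = -1/2 + 0 = -1/2)
t(L) = 3 - 2*L**2/3 - L/3 (t(L) = 3 - ((L**2 + L*L) + L)/3 = 3 - ((L**2 + L**2) + L)/3 = 3 - (2*L**2 + L)/3 = 3 - (L + 2*L**2)/3 = 3 + (-2*L**2/3 - L/3) = 3 - 2*L**2/3 - L/3)
E(K) = -K (E(K) = -(K + K)/2 = -K)
S(E(t(2))) + (-5 + 57)*(-58) = -37 + (-5 + 57)*(-58) = -37 + 52*(-58) = -37 - 3016 = -3053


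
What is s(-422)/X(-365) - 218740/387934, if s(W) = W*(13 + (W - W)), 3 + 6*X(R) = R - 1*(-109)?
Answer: 6356290942/50237453 ≈ 126.52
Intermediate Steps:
X(R) = 53/3 + R/6 (X(R) = -1/2 + (R - 1*(-109))/6 = -1/2 + (R + 109)/6 = -1/2 + (109 + R)/6 = -1/2 + (109/6 + R/6) = 53/3 + R/6)
s(W) = 13*W (s(W) = W*(13 + 0) = W*13 = 13*W)
s(-422)/X(-365) - 218740/387934 = (13*(-422))/(53/3 + (1/6)*(-365)) - 218740/387934 = -5486/(53/3 - 365/6) - 218740*1/387934 = -5486/(-259/6) - 109370/193967 = -5486*(-6/259) - 109370/193967 = 32916/259 - 109370/193967 = 6356290942/50237453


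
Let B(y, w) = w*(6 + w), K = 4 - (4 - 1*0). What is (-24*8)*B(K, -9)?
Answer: -5184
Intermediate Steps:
K = 0 (K = 4 - (4 + 0) = 4 - 1*4 = 4 - 4 = 0)
(-24*8)*B(K, -9) = (-24*8)*(-9*(6 - 9)) = -(-1728)*(-3) = -192*27 = -5184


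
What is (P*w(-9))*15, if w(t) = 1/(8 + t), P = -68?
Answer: 1020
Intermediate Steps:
(P*w(-9))*15 = -68/(8 - 9)*15 = -68/(-1)*15 = -68*(-1)*15 = 68*15 = 1020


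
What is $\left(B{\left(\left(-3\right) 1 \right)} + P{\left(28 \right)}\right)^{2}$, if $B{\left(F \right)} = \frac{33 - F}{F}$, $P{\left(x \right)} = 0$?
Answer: $144$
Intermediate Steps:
$B{\left(F \right)} = \frac{33 - F}{F}$
$\left(B{\left(\left(-3\right) 1 \right)} + P{\left(28 \right)}\right)^{2} = \left(\frac{33 - \left(-3\right) 1}{\left(-3\right) 1} + 0\right)^{2} = \left(\frac{33 - -3}{-3} + 0\right)^{2} = \left(- \frac{33 + 3}{3} + 0\right)^{2} = \left(\left(- \frac{1}{3}\right) 36 + 0\right)^{2} = \left(-12 + 0\right)^{2} = \left(-12\right)^{2} = 144$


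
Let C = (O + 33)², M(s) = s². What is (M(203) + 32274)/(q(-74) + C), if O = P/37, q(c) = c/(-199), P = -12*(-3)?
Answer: 20019047173/314531057 ≈ 63.647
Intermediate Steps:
P = 36
q(c) = -c/199 (q(c) = c*(-1/199) = -c/199)
O = 36/37 ≈ 0.97297
C = 1580049/1369 (C = (36/37 + 33)² = (1257/37)² = 1580049/1369 ≈ 1154.2)
(M(203) + 32274)/(q(-74) + C) = (203² + 32274)/(-1/199*(-74) + 1580049/1369) = (41209 + 32274)/(74/199 + 1580049/1369) = 73483/(314531057/272431) = 73483*(272431/314531057) = 20019047173/314531057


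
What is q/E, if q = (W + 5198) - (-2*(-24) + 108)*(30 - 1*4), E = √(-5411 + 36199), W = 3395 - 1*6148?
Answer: -9*√7697/86 ≈ -9.1813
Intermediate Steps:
W = -2753 (W = 3395 - 6148 = -2753)
E = 2*√7697 (E = √30788 = 2*√7697 ≈ 175.47)
q = -1611 (q = (-2753 + 5198) - (-2*(-24) + 108)*(30 - 1*4) = 2445 - (48 + 108)*(30 - 4) = 2445 - 156*26 = 2445 - 1*4056 = 2445 - 4056 = -1611)
q/E = -1611*√7697/15394 = -9*√7697/86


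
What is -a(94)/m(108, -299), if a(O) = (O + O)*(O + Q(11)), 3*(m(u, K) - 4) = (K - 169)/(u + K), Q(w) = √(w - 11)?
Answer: -421919/115 ≈ -3668.9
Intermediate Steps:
Q(w) = √(-11 + w)
m(u, K) = 4 + (-169 + K)/(3*(K + u)) (m(u, K) = 4 + ((K - 169)/(u + K))/3 = 4 + ((-169 + K)/(K + u))/3 = 4 + (-169 + K)/(3*(K + u)))
a(O) = 2*O² (a(O) = (O + O)*(O + √(-11 + 11)) = (2*O)*(O + √0) = (2*O)*(O + 0) = (2*O)*O = 2*O²)
-a(94)/m(108, -299) = -2*94²/((-169 + 12*108 + 13*(-299))/(3*(-299 + 108))) = -2*8836/((⅓)*(-169 + 1296 - 3887)/(-191)) = -17672/((⅓)*(-1/191)*(-2760)) = -17672/920/191 = -17672*191/920 = -1*421919/115 = -421919/115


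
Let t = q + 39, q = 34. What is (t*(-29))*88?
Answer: -186296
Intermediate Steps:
t = 73 (t = 34 + 39 = 73)
(t*(-29))*88 = (73*(-29))*88 = -2117*88 = -186296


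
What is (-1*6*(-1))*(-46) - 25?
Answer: -301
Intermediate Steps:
(-1*6*(-1))*(-46) - 25 = -6*(-1)*(-46) - 25 = 6*(-46) - 25 = -276 - 25 = -301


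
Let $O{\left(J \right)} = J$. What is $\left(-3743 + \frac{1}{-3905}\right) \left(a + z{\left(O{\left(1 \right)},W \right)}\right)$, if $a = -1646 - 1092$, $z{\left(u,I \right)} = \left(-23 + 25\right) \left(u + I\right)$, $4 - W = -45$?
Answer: $\frac{38558105408}{3905} \approx 9.874 \cdot 10^{6}$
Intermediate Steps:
$W = 49$ ($W = 4 - -45 = 4 + 45 = 49$)
$z{\left(u,I \right)} = 2 I + 2 u$ ($z{\left(u,I \right)} = 2 \left(I + u\right) = 2 I + 2 u$)
$a = -2738$ ($a = -1646 - 1092 = -2738$)
$\left(-3743 + \frac{1}{-3905}\right) \left(a + z{\left(O{\left(1 \right)},W \right)}\right) = \left(-3743 + \frac{1}{-3905}\right) \left(-2738 + \left(2 \cdot 49 + 2 \cdot 1\right)\right) = \left(-3743 - \frac{1}{3905}\right) \left(-2738 + \left(98 + 2\right)\right) = - \frac{14616416 \left(-2738 + 100\right)}{3905} = \left(- \frac{14616416}{3905}\right) \left(-2638\right) = \frac{38558105408}{3905}$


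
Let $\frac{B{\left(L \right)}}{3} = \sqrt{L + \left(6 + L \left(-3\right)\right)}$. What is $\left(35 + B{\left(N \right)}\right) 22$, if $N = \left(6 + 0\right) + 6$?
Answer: $770 + 198 i \sqrt{2} \approx 770.0 + 280.01 i$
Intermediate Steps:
$N = 12$ ($N = 6 + 6 = 12$)
$B{\left(L \right)} = 3 \sqrt{6 - 2 L}$ ($B{\left(L \right)} = 3 \sqrt{L + \left(6 + L \left(-3\right)\right)} = 3 \sqrt{L - \left(-6 + 3 L\right)} = 3 \sqrt{6 - 2 L}$)
$\left(35 + B{\left(N \right)}\right) 22 = \left(35 + 3 \sqrt{6 - 24}\right) 22 = \left(35 + 3 \sqrt{-18}\right) 22 = \left(35 + 3 \cdot 3 i \sqrt{2}\right) 22 = \left(35 + 9 i \sqrt{2}\right) 22 = 770 + 198 i \sqrt{2}$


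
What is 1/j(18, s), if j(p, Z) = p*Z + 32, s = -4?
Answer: -1/40 ≈ -0.025000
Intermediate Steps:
j(p, Z) = 32 + Z*p (j(p, Z) = Z*p + 32 = 32 + Z*p)
1/j(18, s) = 1/(32 - 4*18) = 1/(32 - 72) = 1/(-40) = -1/40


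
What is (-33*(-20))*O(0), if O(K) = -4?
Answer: -2640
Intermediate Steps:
(-33*(-20))*O(0) = -33*(-20)*(-4) = 660*(-4) = -2640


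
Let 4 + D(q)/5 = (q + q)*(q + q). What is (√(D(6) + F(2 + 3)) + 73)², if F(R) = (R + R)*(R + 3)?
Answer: 6109 + 292*√195 ≈ 10187.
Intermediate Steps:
D(q) = -20 + 20*q² (D(q) = -20 + 5*((q + q)*(q + q)) = -20 + 5*((2*q)*(2*q)) = -20 + 5*(4*q²) = -20 + 20*q²)
F(R) = 2*R*(3 + R) (F(R) = (2*R)*(3 + R) = 2*R*(3 + R))
(√(D(6) + F(2 + 3)) + 73)² = (√((-20 + 20*6²) + 2*(2 + 3)*(3 + (2 + 3))) + 73)² = (√((-20 + 20*36) + 2*5*(3 + 5)) + 73)² = (√((-20 + 720) + 2*5*8) + 73)² = (√(700 + 80) + 73)² = (√780 + 73)² = (2*√195 + 73)² = (73 + 2*√195)²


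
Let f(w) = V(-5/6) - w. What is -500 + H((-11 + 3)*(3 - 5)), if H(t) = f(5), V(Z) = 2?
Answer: -503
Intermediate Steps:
f(w) = 2 - w
H(t) = -3 (H(t) = 2 - 1*5 = 2 - 5 = -3)
-500 + H((-11 + 3)*(3 - 5)) = -500 - 3 = -503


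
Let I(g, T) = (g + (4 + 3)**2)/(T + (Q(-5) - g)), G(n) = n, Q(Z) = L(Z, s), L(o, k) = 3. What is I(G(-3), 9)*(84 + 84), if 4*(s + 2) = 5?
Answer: 2576/5 ≈ 515.20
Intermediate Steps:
s = -3/4 (s = -2 + (1/4)*5 = -2 + 5/4 = -3/4 ≈ -0.75000)
Q(Z) = 3
I(g, T) = (49 + g)/(3 + T - g) (I(g, T) = (g + (4 + 3)**2)/(T + (3 - g)) = (g + 7**2)/(3 + T - g) = (g + 49)/(3 + T - g) = (49 + g)/(3 + T - g))
I(G(-3), 9)*(84 + 84) = ((49 - 3)/(3 + 9 - 1*(-3)))*(84 + 84) = (46/(3 + 9 + 3))*168 = (46/15)*168 = 2576/5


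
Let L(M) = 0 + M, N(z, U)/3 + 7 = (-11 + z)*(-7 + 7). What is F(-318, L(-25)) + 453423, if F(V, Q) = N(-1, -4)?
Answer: 453402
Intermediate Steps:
N(z, U) = -21 (N(z, U) = -21 + 3*((-11 + z)*(-7 + 7)) = -21 + 3*((-11 + z)*0) = -21 + 3*0 = -21 + 0 = -21)
L(M) = M
F(V, Q) = -21
F(-318, L(-25)) + 453423 = -21 + 453423 = 453402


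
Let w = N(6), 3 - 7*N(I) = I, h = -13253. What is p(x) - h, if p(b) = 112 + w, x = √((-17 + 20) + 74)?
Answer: 93552/7 ≈ 13365.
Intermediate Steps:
N(I) = 3/7 - I/7
w = -3/7 (w = 3/7 - ⅐*6 = 3/7 - 6/7 = -3/7 ≈ -0.42857)
x = √77 (x = √(3 + 74) = √77 ≈ 8.7750)
p(b) = 781/7 (p(b) = 112 - 3/7 = 781/7)
p(x) - h = 781/7 - 1*(-13253) = 781/7 + 13253 = 93552/7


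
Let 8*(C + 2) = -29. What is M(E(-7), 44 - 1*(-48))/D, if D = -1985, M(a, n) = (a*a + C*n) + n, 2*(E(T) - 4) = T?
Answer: 1701/7940 ≈ 0.21423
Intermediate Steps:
C = -45/8 (C = -2 + (⅛)*(-29) = -2 - 29/8 = -45/8 ≈ -5.6250)
E(T) = 4 + T/2
M(a, n) = a² - 37*n/8 (M(a, n) = (a*a - 45*n/8) + n = (a² - 45*n/8) + n = a² - 37*n/8)
M(E(-7), 44 - 1*(-48))/D = ((4 + (½)*(-7))² - 37*(44 - 1*(-48))/8)/(-1985) = ((4 - 7/2)² - 37*(44 + 48)/8)*(-1/1985) = ((½)² - 37/8*92)*(-1/1985) = (¼ - 851/2)*(-1/1985) = -1701/4*(-1/1985) = 1701/7940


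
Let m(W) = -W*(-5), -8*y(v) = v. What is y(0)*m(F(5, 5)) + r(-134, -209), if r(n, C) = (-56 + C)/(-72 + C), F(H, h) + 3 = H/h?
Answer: 265/281 ≈ 0.94306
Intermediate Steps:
F(H, h) = -3 + H/h
y(v) = -v/8
m(W) = 5*W (m(W) = -(-5)*W = 5*W)
r(n, C) = (-56 + C)/(-72 + C)
y(0)*m(F(5, 5)) + r(-134, -209) = (-⅛*0)*(5*(-3 + 5/5)) + (-56 - 209)/(-72 - 209) = 0*(5*(-3 + 5*(⅕))) - 265/(-281) = 0*(5*(-3 + 1)) - 1/281*(-265) = 0*(5*(-2)) + 265/281 = 0*(-10) + 265/281 = 0 + 265/281 = 265/281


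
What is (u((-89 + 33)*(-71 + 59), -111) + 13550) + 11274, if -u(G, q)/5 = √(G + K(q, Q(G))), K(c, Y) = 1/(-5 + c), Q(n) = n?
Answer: 24824 - 5*√2260579/58 ≈ 24694.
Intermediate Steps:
u(G, q) = -5*√(G + 1/(-5 + q))
(u((-89 + 33)*(-71 + 59), -111) + 13550) + 11274 = (-5*√(-1/(-5 - 111))*√(-1 - (-89 + 33)*(-71 + 59)*(-5 - 111)) + 13550) + 11274 = (-5*√(-1/(-116))*√(-1 - 1*(-56*(-12))*(-116)) + 13550) + 11274 = (-5*√2260579/58 + 13550) + 11274 = (13550 - 5*√2260579/58) + 11274 = 24824 - 5*√2260579/58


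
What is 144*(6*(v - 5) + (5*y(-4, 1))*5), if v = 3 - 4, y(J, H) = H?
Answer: -1584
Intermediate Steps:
v = -1
144*(6*(v - 5) + (5*y(-4, 1))*5) = 144*(6*(-1 - 5) + (5*1)*5) = 144*(6*(-6) + 5*5) = 144*(-36 + 25) = 144*(-11) = -1584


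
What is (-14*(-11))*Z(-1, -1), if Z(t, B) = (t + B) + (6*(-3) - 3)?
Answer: -3542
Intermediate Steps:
Z(t, B) = -21 + B + t (Z(t, B) = (B + t) + (-18 - 3) = (B + t) - 21 = -21 + B + t)
(-14*(-11))*Z(-1, -1) = (-14*(-11))*(-21 - 1 - 1) = 154*(-23) = -3542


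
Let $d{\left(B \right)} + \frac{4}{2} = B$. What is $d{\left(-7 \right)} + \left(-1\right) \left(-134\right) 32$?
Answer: $4279$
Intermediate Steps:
$d{\left(B \right)} = -2 + B$
$d{\left(-7 \right)} + \left(-1\right) \left(-134\right) 32 = \left(-2 - 7\right) + \left(-1\right) \left(-134\right) 32 = -9 + 134 \cdot 32 = -9 + 4288 = 4279$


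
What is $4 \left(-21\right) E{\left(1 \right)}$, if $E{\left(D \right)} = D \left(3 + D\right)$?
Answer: $-336$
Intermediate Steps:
$4 \left(-21\right) E{\left(1 \right)} = 4 \left(-21\right) 1 \left(3 + 1\right) = - 84 \cdot 1 \cdot 4 = \left(-84\right) 4 = -336$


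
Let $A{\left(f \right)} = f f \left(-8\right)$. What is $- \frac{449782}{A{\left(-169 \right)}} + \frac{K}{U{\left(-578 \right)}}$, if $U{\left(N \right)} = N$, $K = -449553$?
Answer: $\frac{25744359965}{33016516} \approx 779.74$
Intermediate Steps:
$A{\left(f \right)} = - 8 f^{2}$ ($A{\left(f \right)} = f^{2} \left(-8\right) = - 8 f^{2}$)
$- \frac{449782}{A{\left(-169 \right)}} + \frac{K}{U{\left(-578 \right)}} = - \frac{449782}{\left(-8\right) \left(-169\right)^{2}} - \frac{449553}{-578} = - \frac{449782}{\left(-8\right) 28561} - - \frac{449553}{578} = - \frac{449782}{-228488} + \frac{449553}{578} = \left(-449782\right) \left(- \frac{1}{228488}\right) + \frac{449553}{578} = \frac{224891}{114244} + \frac{449553}{578} = \frac{25744359965}{33016516}$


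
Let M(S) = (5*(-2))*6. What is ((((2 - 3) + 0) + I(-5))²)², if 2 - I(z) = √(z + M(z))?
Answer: (1 - I*√65)⁴ ≈ 3836.0 + 2063.9*I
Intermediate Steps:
M(S) = -60 (M(S) = -10*6 = -60)
I(z) = 2 - √(-60 + z) (I(z) = 2 - √(z - 60) = 2 - √(-60 + z))
((((2 - 3) + 0) + I(-5))²)² = ((((2 - 3) + 0) + (2 - √(-60 - 5)))²)² = (((-1 + 0) + (2 - √(-65)))²)² = ((-1 + (2 - I*√65))²)² = ((1 - I*√65)²)² = (1 - I*√65)⁴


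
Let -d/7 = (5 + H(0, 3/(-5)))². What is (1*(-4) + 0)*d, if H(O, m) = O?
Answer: 700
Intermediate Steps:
d = -175 (d = -7*(5 + 0)² = -7*5² = -7*25 = -175)
(1*(-4) + 0)*d = (1*(-4) + 0)*(-175) = (-4 + 0)*(-175) = -4*(-175) = 700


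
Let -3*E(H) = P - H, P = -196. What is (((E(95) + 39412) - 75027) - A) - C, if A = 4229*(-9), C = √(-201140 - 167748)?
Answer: 2543 - 2*I*√92222 ≈ 2543.0 - 607.36*I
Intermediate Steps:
C = 2*I*√92222 (C = √(-368888) = 2*I*√92222 ≈ 607.36*I)
E(H) = 196/3 + H/3 (E(H) = -(-196 - H)/3 = 196/3 + H/3)
A = -38061
(((E(95) + 39412) - 75027) - A) - C = ((((196/3 + (⅓)*95) + 39412) - 75027) - 1*(-38061)) - 2*I*√92222 = ((((196/3 + 95/3) + 39412) - 75027) + 38061) - 2*I*√92222 = (((97 + 39412) - 75027) + 38061) - 2*I*√92222 = ((39509 - 75027) + 38061) - 2*I*√92222 = (-35518 + 38061) - 2*I*√92222 = 2543 - 2*I*√92222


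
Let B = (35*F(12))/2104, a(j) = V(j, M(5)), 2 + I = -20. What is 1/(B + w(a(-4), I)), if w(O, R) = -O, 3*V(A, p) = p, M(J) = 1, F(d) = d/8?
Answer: -12624/3893 ≈ -3.2427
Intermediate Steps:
F(d) = d/8 (F(d) = d*(⅛) = d/8)
I = -22 (I = -2 - 20 = -22)
V(A, p) = p/3
a(j) = ⅓ (a(j) = (⅓)*1 = ⅓)
B = 105/4208 (B = (35*((⅛)*12))/2104 = (35*(3/2))*(1/2104) = (105/2)*(1/2104) = 105/4208 ≈ 0.024952)
1/(B + w(a(-4), I)) = 1/(105/4208 - 1*⅓) = 1/(105/4208 - ⅓) = 1/(-3893/12624) = -12624/3893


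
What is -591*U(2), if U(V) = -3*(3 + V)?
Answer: 8865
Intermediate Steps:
U(V) = -9 - 3*V
-591*U(2) = -591*(-9 - 3*2) = -591*(-9 - 6) = -591*(-15) = 8865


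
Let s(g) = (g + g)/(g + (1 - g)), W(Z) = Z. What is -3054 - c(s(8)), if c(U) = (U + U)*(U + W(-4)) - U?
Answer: -3422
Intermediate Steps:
s(g) = 2*g (s(g) = (2*g)/1 = (2*g)*1 = 2*g)
c(U) = -U + 2*U*(-4 + U) (c(U) = (U + U)*(U - 4) - U = (2*U)*(-4 + U) - U = 2*U*(-4 + U) - U = -U + 2*U*(-4 + U))
-3054 - c(s(8)) = -3054 - 2*8*(-9 + 2*(2*8)) = -3054 - 16*(-9 + 2*16) = -3054 - 16*(-9 + 32) = -3054 - 16*23 = -3054 - 1*368 = -3054 - 368 = -3422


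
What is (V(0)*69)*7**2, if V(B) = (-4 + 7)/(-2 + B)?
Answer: -10143/2 ≈ -5071.5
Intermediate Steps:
V(B) = 3/(-2 + B)
(V(0)*69)*7**2 = ((3/(-2 + 0))*69)*7**2 = ((3/(-2))*69)*49 = ((3*(-1/2))*69)*49 = -3/2*69*49 = -207/2*49 = -10143/2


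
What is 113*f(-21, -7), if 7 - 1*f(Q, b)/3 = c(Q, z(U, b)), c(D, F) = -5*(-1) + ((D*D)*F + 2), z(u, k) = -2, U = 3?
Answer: 298998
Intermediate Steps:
c(D, F) = 7 + F*D**2 (c(D, F) = 5 + (D**2*F + 2) = 5 + (F*D**2 + 2) = 5 + (2 + F*D**2) = 7 + F*D**2)
f(Q, b) = 6*Q**2 (f(Q, b) = 21 - 3*(7 - 2*Q**2) = 21 + (-21 + 6*Q**2) = 6*Q**2)
113*f(-21, -7) = 113*(6*(-21)**2) = 113*(6*441) = 113*2646 = 298998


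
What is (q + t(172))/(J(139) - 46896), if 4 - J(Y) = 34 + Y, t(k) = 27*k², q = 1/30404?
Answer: -24285742273/1430964260 ≈ -16.972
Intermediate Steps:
q = 1/30404 ≈ 3.2890e-5
J(Y) = -30 - Y (J(Y) = 4 - (34 + Y) = 4 + (-34 - Y) = -30 - Y)
(q + t(172))/(J(139) - 46896) = (1/30404 + 27*172²)/((-30 - 1*139) - 46896) = (1/30404 + 27*29584)/((-30 - 139) - 46896) = (1/30404 + 798768)/(-169 - 46896) = (24285742273/30404)/(-47065) = (24285742273/30404)*(-1/47065) = -24285742273/1430964260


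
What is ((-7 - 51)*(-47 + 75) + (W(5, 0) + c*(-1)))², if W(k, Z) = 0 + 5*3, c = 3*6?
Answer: 2647129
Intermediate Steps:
c = 18
W(k, Z) = 15 (W(k, Z) = 0 + 15 = 15)
((-7 - 51)*(-47 + 75) + (W(5, 0) + c*(-1)))² = ((-7 - 51)*(-47 + 75) + (15 + 18*(-1)))² = (-58*28 + (15 - 18))² = (-1624 - 3)² = (-1627)² = 2647129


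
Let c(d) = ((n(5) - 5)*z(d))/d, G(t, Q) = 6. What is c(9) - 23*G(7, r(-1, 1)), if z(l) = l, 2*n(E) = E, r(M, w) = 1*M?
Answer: -281/2 ≈ -140.50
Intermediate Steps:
r(M, w) = M
n(E) = E/2
c(d) = -5/2 (c(d) = (((1/2)*5 - 5)*d)/d = ((5/2 - 5)*d)/d = (-5*d/2)/d = -5/2)
c(9) - 23*G(7, r(-1, 1)) = -5/2 - 23*6 = -5/2 - 138 = -281/2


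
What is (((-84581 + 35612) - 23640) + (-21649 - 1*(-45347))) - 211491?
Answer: -260402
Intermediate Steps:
(((-84581 + 35612) - 23640) + (-21649 - 1*(-45347))) - 211491 = ((-48969 - 23640) + (-21649 + 45347)) - 211491 = (-72609 + 23698) - 211491 = -48911 - 211491 = -260402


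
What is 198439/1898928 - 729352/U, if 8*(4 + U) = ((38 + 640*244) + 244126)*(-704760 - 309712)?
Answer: 139931646331963/1338867831728880 ≈ 0.10451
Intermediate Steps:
U = -50764686120 (U = -4 + (((38 + 640*244) + 244126)*(-704760 - 309712))/8 = -4 + (((38 + 156160) + 244126)*(-1014472))/8 = -4 + ((156198 + 244126)*(-1014472))/8 = -4 + (400324*(-1014472))/8 = -4 + (⅛)*(-406117488928) = -4 - 50764686116 = -50764686120)
198439/1898928 - 729352/U = 198439/1898928 - 729352/(-50764686120) = 198439*(1/1898928) - 729352*(-1/50764686120) = 198439/1898928 + 91169/6345585765 = 139931646331963/1338867831728880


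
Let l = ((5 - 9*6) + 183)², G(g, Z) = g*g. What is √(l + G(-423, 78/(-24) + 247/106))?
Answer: 13*√1165 ≈ 443.72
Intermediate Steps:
G(g, Z) = g²
l = 17956 (l = ((5 - 54) + 183)² = (-49 + 183)² = 134² = 17956)
√(l + G(-423, 78/(-24) + 247/106)) = √(17956 + (-423)²) = √(17956 + 178929) = √196885 = 13*√1165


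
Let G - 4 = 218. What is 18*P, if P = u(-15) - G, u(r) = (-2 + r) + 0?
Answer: -4302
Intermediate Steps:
G = 222 (G = 4 + 218 = 222)
u(r) = -2 + r
P = -239 (P = (-2 - 15) - 1*222 = -17 - 222 = -239)
18*P = 18*(-239) = -4302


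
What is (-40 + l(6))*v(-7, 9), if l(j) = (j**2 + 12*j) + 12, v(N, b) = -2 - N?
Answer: 400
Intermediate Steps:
l(j) = 12 + j**2 + 12*j
(-40 + l(6))*v(-7, 9) = (-40 + (12 + 6**2 + 12*6))*(-2 - 1*(-7)) = (-40 + (12 + 36 + 72))*(-2 + 7) = (-40 + 120)*5 = 80*5 = 400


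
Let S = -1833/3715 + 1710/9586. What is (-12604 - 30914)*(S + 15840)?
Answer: -12273875537014008/17805995 ≈ -6.8931e+8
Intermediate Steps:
S = -5609244/17805995 (S = -1833*1/3715 + 1710*(1/9586) = -1833/3715 + 855/4793 = -5609244/17805995 ≈ -0.31502)
(-12604 - 30914)*(S + 15840) = (-12604 - 30914)*(-5609244/17805995 + 15840) = -43518*282041351556/17805995 = -12273875537014008/17805995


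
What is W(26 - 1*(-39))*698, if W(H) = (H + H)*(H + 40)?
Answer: 9527700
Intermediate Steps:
W(H) = 2*H*(40 + H) (W(H) = (2*H)*(40 + H) = 2*H*(40 + H))
W(26 - 1*(-39))*698 = (2*(26 - 1*(-39))*(40 + (26 - 1*(-39))))*698 = (2*(26 + 39)*(40 + (26 + 39)))*698 = (2*65*(40 + 65))*698 = (2*65*105)*698 = 13650*698 = 9527700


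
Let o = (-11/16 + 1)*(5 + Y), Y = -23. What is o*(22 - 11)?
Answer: -495/8 ≈ -61.875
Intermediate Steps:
o = -45/8 (o = (-11/16 + 1)*(5 - 23) = (-11*1/16 + 1)*(-18) = (-11/16 + 1)*(-18) = (5/16)*(-18) = -45/8 ≈ -5.6250)
o*(22 - 11) = -45*(22 - 11)/8 = -45/8*11 = -495/8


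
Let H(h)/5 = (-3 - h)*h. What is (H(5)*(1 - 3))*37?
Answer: 14800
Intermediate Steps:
H(h) = 5*h*(-3 - h) (H(h) = 5*((-3 - h)*h) = 5*(h*(-3 - h)) = 5*h*(-3 - h))
(H(5)*(1 - 3))*37 = ((-5*5*(3 + 5))*(1 - 3))*37 = (-5*5*8*(-2))*37 = -200*(-2)*37 = 400*37 = 14800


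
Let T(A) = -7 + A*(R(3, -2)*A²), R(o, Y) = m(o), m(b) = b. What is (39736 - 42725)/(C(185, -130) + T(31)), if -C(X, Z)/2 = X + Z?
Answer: -2989/89256 ≈ -0.033488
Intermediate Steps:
R(o, Y) = o
C(X, Z) = -2*X - 2*Z (C(X, Z) = -2*(X + Z) = -2*X - 2*Z)
T(A) = -7 + 3*A³ (T(A) = -7 + A*(3*A²) = -7 + 3*A³)
(39736 - 42725)/(C(185, -130) + T(31)) = (39736 - 42725)/((-2*185 - 2*(-130)) + (-7 + 3*31³)) = -2989/((-370 + 260) + (-7 + 3*29791)) = -2989/(-110 + (-7 + 89373)) = -2989/(-110 + 89366) = -2989/89256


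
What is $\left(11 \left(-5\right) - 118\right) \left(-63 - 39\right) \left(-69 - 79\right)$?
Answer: $-2611608$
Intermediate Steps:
$\left(11 \left(-5\right) - 118\right) \left(-63 - 39\right) \left(-69 - 79\right) = \left(-55 - 118\right) \left(\left(-102\right) \left(-148\right)\right) = \left(-173\right) 15096 = -2611608$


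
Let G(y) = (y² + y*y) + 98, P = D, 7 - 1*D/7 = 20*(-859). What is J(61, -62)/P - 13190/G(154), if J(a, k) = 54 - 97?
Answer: -22698850/81689811 ≈ -0.27787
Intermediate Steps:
D = 120309 (D = 49 - 140*(-859) = 49 - 7*(-17180) = 49 + 120260 = 120309)
P = 120309
J(a, k) = -43
G(y) = 98 + 2*y² (G(y) = (y² + y²) + 98 = 2*y² + 98 = 98 + 2*y²)
J(61, -62)/P - 13190/G(154) = -43/120309 - 13190/(98 + 2*154²) = -43*1/120309 - 13190/(98 + 2*23716) = -43/120309 - 13190/(98 + 47432) = -43/120309 - 13190/47530 = -43/120309 - 13190*1/47530 = -43/120309 - 1319/4753 = -22698850/81689811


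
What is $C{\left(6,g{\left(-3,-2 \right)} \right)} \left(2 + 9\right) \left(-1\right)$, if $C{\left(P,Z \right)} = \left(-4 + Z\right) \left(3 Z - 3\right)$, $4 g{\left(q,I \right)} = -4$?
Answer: $-330$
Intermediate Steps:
$g{\left(q,I \right)} = -1$ ($g{\left(q,I \right)} = \frac{1}{4} \left(-4\right) = -1$)
$C{\left(P,Z \right)} = \left(-4 + Z\right) \left(-3 + 3 Z\right)$
$C{\left(6,g{\left(-3,-2 \right)} \right)} \left(2 + 9\right) \left(-1\right) = \left(12 - -15 + 3 \left(-1\right)^{2}\right) \left(2 + 9\right) \left(-1\right) = \left(12 + 15 + 3 \cdot 1\right) 11 \left(-1\right) = \left(12 + 15 + 3\right) 11 \left(-1\right) = 30 \cdot 11 \left(-1\right) = 330 \left(-1\right) = -330$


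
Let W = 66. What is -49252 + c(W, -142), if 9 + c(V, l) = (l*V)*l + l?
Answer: 1281421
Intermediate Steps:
c(V, l) = -9 + l + V*l**2 (c(V, l) = -9 + ((l*V)*l + l) = -9 + ((V*l)*l + l) = -9 + (V*l**2 + l) = -9 + (l + V*l**2) = -9 + l + V*l**2)
-49252 + c(W, -142) = -49252 + (-9 - 142 + 66*(-142)**2) = -49252 + (-9 - 142 + 66*20164) = -49252 + (-9 - 142 + 1330824) = -49252 + 1330673 = 1281421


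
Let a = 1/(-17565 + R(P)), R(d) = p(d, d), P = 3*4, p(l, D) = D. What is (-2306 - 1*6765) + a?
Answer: -159223264/17553 ≈ -9071.0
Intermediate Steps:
P = 12
R(d) = d
a = -1/17553 (a = 1/(-17565 + 12) = 1/(-17553) = -1/17553 ≈ -5.6970e-5)
(-2306 - 1*6765) + a = (-2306 - 1*6765) - 1/17553 = (-2306 - 6765) - 1/17553 = -9071 - 1/17553 = -159223264/17553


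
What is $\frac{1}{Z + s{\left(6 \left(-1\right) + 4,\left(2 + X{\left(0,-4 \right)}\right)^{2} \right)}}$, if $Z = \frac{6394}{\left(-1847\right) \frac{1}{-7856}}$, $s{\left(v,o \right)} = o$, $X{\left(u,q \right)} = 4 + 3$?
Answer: $\frac{1847}{50380871} \approx 3.6661 \cdot 10^{-5}$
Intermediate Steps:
$X{\left(u,q \right)} = 7$
$Z = \frac{50231264}{1847}$ ($Z = \frac{6394}{\left(-1847\right) \left(- \frac{1}{7856}\right)} = \frac{6394}{\frac{1847}{7856}} = 6394 \cdot \frac{7856}{1847} = \frac{50231264}{1847} \approx 27196.0$)
$\frac{1}{Z + s{\left(6 \left(-1\right) + 4,\left(2 + X{\left(0,-4 \right)}\right)^{2} \right)}} = \frac{1}{\frac{50231264}{1847} + \left(2 + 7\right)^{2}} = \frac{1}{\frac{50231264}{1847} + 9^{2}} = \frac{1}{\frac{50231264}{1847} + 81} = \frac{1}{\frac{50380871}{1847}} = \frac{1847}{50380871}$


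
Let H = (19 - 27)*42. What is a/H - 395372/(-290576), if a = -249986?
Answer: 2274149279/3051048 ≈ 745.37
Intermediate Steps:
H = -336 (H = -8*42 = -336)
a/H - 395372/(-290576) = -249986/(-336) - 395372/(-290576) = -249986*(-1/336) - 395372*(-1/290576) = 124993/168 + 98843/72644 = 2274149279/3051048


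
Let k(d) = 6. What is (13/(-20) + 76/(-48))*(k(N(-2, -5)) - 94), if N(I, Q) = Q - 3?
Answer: 2948/15 ≈ 196.53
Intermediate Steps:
N(I, Q) = -3 + Q
(13/(-20) + 76/(-48))*(k(N(-2, -5)) - 94) = (13/(-20) + 76/(-48))*(6 - 94) = (13*(-1/20) + 76*(-1/48))*(-88) = (-13/20 - 19/12)*(-88) = -67/30*(-88) = 2948/15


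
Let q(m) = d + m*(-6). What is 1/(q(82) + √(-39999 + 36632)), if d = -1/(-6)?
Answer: -1362/679201 - 36*I*√3367/8829613 ≈ -0.0020053 - 0.00023658*I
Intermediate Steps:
d = ⅙ (d = -1*(-⅙) = ⅙ ≈ 0.16667)
q(m) = ⅙ - 6*m (q(m) = ⅙ + m*(-6) = ⅙ - 6*m)
1/(q(82) + √(-39999 + 36632)) = 1/((⅙ - 6*82) + √(-39999 + 36632)) = 1/((⅙ - 492) + √(-3367)) = 1/(-2951/6 + I*√3367)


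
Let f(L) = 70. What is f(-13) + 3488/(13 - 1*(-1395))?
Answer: 3189/44 ≈ 72.477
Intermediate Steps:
f(-13) + 3488/(13 - 1*(-1395)) = 70 + 3488/(13 - 1*(-1395)) = 70 + 3488/(13 + 1395) = 70 + 3488/1408 = 70 + 3488*(1/1408) = 70 + 109/44 = 3189/44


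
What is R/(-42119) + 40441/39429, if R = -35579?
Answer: 3106178870/1660710051 ≈ 1.8704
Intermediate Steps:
R/(-42119) + 40441/39429 = -35579/(-42119) + 40441/39429 = -35579*(-1/42119) + 40441*(1/39429) = 35579/42119 + 40441/39429 = 3106178870/1660710051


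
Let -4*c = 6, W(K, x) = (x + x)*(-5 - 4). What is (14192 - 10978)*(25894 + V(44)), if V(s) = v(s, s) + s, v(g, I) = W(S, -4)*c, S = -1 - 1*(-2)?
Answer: 83017620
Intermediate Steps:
S = 1 (S = -1 + 2 = 1)
W(K, x) = -18*x (W(K, x) = (2*x)*(-9) = -18*x)
c = -3/2 (c = -¼*6 = -3/2 ≈ -1.5000)
v(g, I) = -108 (v(g, I) = -18*(-4)*(-3/2) = 72*(-3/2) = -108)
V(s) = -108 + s
(14192 - 10978)*(25894 + V(44)) = (14192 - 10978)*(25894 + (-108 + 44)) = 3214*(25894 - 64) = 3214*25830 = 83017620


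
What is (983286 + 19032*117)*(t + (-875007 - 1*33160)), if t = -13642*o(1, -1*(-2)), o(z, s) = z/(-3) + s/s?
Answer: -2944437467850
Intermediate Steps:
o(z, s) = 1 - z/3 (o(z, s) = z*(-1/3) + 1 = -z/3 + 1 = 1 - z/3)
t = -27284/3 (t = -13642*(1 - 1/3*1) = -13642*(1 - 1/3) = -13642*2/3 = -27284/3 ≈ -9094.7)
(983286 + 19032*117)*(t + (-875007 - 1*33160)) = (983286 + 19032*117)*(-27284/3 + (-875007 - 1*33160)) = (983286 + 2226744)*(-27284/3 + (-875007 - 33160)) = 3210030*(-27284/3 - 908167) = 3210030*(-2751785/3) = -2944437467850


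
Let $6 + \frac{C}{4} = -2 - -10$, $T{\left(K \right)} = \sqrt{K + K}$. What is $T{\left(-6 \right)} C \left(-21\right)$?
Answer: $- 336 i \sqrt{3} \approx - 581.97 i$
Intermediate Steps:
$T{\left(K \right)} = \sqrt{2} \sqrt{K}$ ($T{\left(K \right)} = \sqrt{2 K} = \sqrt{2} \sqrt{K}$)
$C = 8$ ($C = -24 + 4 \left(-2 - -10\right) = -24 + 4 \left(-2 + 10\right) = -24 + 4 \cdot 8 = -24 + 32 = 8$)
$T{\left(-6 \right)} C \left(-21\right) = \sqrt{2} \sqrt{-6} \cdot 8 \left(-21\right) = \sqrt{2} i \sqrt{6} \cdot 8 \left(-21\right) = 2 i \sqrt{3} \cdot 8 \left(-21\right) = 16 i \sqrt{3} \left(-21\right) = - 336 i \sqrt{3}$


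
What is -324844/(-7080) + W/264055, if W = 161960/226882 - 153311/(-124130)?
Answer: 15098233218931951496/329067102961118775 ≈ 45.882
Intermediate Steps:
W = 27443800551/14081431330 (W = 161960*(1/226882) - 153311*(-1/124130) = 80980/113441 + 153311/124130 = 27443800551/14081431330 ≈ 1.9489)
-324844/(-7080) + W/264055 = -324844/(-7080) + (27443800551/14081431330)/264055 = -324844*(-1/7080) + (27443800551/14081431330)*(1/264055) = 81211/1770 + 27443800551/3718272349843150 = 15098233218931951496/329067102961118775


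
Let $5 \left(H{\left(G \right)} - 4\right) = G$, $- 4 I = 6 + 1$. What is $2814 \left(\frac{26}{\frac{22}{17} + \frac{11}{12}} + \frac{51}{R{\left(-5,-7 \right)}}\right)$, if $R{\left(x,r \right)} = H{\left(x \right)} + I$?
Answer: $\frac{333526536}{2255} \approx 1.4791 \cdot 10^{5}$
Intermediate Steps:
$I = - \frac{7}{4}$ ($I = - \frac{6 + 1}{4} = \left(- \frac{1}{4}\right) 7 = - \frac{7}{4} \approx -1.75$)
$H{\left(G \right)} = 4 + \frac{G}{5}$
$R{\left(x,r \right)} = \frac{9}{4} + \frac{x}{5}$ ($R{\left(x,r \right)} = \left(4 + \frac{x}{5}\right) - \frac{7}{4} = \frac{9}{4} + \frac{x}{5}$)
$2814 \left(\frac{26}{\frac{22}{17} + \frac{11}{12}} + \frac{51}{R{\left(-5,-7 \right)}}\right) = 2814 \left(\frac{26}{\frac{22}{17} + \frac{11}{12}} + \frac{51}{\frac{9}{4} + \frac{1}{5} \left(-5\right)}\right) = 2814 \left(\frac{26}{22 \cdot \frac{1}{17} + 11 \cdot \frac{1}{12}} + \frac{51}{\frac{9}{4} - 1}\right) = 2814 \left(\frac{26}{\frac{22}{17} + \frac{11}{12}} + \frac{51}{\frac{5}{4}}\right) = 2814 \left(\frac{26}{\frac{451}{204}} + 51 \cdot \frac{4}{5}\right) = 2814 \left(26 \cdot \frac{204}{451} + \frac{204}{5}\right) = 2814 \left(\frac{5304}{451} + \frac{204}{5}\right) = 2814 \cdot \frac{118524}{2255} = \frac{333526536}{2255}$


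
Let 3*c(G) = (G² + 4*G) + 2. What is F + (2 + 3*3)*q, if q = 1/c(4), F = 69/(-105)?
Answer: 373/1190 ≈ 0.31345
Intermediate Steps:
F = -23/35 (F = 69*(-1/105) = -23/35 ≈ -0.65714)
c(G) = ⅔ + G²/3 + 4*G/3 (c(G) = ((G² + 4*G) + 2)/3 = (2 + G² + 4*G)/3 = ⅔ + G²/3 + 4*G/3)
q = 3/34 (q = 1/(⅔ + (⅓)*4² + (4/3)*4) = 1/(⅔ + (⅓)*16 + 16/3) = 1/(⅔ + 16/3 + 16/3) = 1/(34/3) = 3/34 ≈ 0.088235)
F + (2 + 3*3)*q = -23/35 + (2 + 3*3)*(3/34) = -23/35 + (2 + 9)*(3/34) = -23/35 + 11*(3/34) = -23/35 + 33/34 = 373/1190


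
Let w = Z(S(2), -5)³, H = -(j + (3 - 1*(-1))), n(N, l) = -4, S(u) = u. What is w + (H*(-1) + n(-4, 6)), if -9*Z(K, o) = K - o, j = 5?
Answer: 3302/729 ≈ 4.5295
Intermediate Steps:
H = -9 (H = -(5 + (3 - 1*(-1))) = -(5 + (3 + 1)) = -(5 + 4) = -1*9 = -9)
Z(K, o) = -K/9 + o/9 (Z(K, o) = -(K - o)/9 = -K/9 + o/9)
w = -343/729 (w = (-⅑*2 + (⅑)*(-5))³ = (-2/9 - 5/9)³ = (-7/9)³ = -343/729 ≈ -0.47051)
w + (H*(-1) + n(-4, 6)) = -343/729 + (-9*(-1) - 4) = -343/729 + (9 - 4) = -343/729 + 5 = 3302/729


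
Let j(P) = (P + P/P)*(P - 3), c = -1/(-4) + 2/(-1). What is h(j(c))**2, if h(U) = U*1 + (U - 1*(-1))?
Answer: 4225/64 ≈ 66.016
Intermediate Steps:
c = -7/4 (c = -1*(-1/4) + 2*(-1) = 1/4 - 2 = -7/4 ≈ -1.7500)
j(P) = (1 + P)*(-3 + P) (j(P) = (P + 1)*(-3 + P) = (1 + P)*(-3 + P))
h(U) = 1 + 2*U (h(U) = U + (U + 1) = U + (1 + U) = 1 + 2*U)
h(j(c))**2 = (1 + 2*(-3 + (-7/4)**2 - 2*(-7/4)))**2 = (1 + 2*(-3 + 49/16 + 7/2))**2 = (1 + 2*(57/16))**2 = (1 + 57/8)**2 = (65/8)**2 = 4225/64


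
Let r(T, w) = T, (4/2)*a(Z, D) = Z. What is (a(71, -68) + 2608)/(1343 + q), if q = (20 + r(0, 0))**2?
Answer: 5287/3486 ≈ 1.5166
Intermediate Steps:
a(Z, D) = Z/2
q = 400 (q = (20 + 0)**2 = 20**2 = 400)
(a(71, -68) + 2608)/(1343 + q) = ((1/2)*71 + 2608)/(1343 + 400) = (71/2 + 2608)/1743 = (5287/2)*(1/1743) = 5287/3486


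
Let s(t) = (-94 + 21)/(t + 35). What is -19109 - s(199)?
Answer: -4471433/234 ≈ -19109.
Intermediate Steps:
s(t) = -73/(35 + t)
-19109 - s(199) = -19109 - (-73)/(35 + 199) = -19109 - (-73)/234 = -19109 - 1*(-73/234) = -19109 + 73/234 = -4471433/234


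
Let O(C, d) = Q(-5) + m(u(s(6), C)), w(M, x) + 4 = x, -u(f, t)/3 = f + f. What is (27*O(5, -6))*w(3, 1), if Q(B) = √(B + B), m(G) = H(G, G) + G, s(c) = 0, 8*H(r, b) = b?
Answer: -81*I*√10 ≈ -256.14*I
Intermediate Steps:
H(r, b) = b/8
u(f, t) = -6*f (u(f, t) = -3*(f + f) = -6*f)
w(M, x) = -4 + x
m(G) = 9*G/8 (m(G) = G/8 + G = 9*G/8)
Q(B) = √2*√B (Q(B) = √(2*B) = √2*√B)
O(C, d) = I*√10 (O(C, d) = √2*√(-5) + 9*(-6*0)/8 = √2*(I*√5) + (9/8)*0 = I*√10 + 0 = I*√10)
(27*O(5, -6))*w(3, 1) = (27*(I*√10))*(-4 + 1) = (27*I*√10)*(-3) = -81*I*√10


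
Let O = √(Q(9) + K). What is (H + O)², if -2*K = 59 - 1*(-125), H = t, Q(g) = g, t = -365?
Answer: (365 - I*√83)² ≈ 1.3314e+5 - 6650.6*I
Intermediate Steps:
H = -365
K = -92 (K = -(59 - 1*(-125))/2 = -(59 + 125)/2 = -½*184 = -92)
O = I*√83 (O = √(9 - 92) = √(-83) = I*√83 ≈ 9.1104*I)
(H + O)² = (-365 + I*√83)²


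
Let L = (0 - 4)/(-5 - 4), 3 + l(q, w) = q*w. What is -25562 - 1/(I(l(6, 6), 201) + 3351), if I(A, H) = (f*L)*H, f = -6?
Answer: -71957031/2815 ≈ -25562.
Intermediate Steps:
l(q, w) = -3 + q*w
L = 4/9 (L = -4/(-9) = -4*(-1/9) = 4/9 ≈ 0.44444)
I(A, H) = -8*H/3 (I(A, H) = (-6*4/9)*H = -8*H/3)
-25562 - 1/(I(l(6, 6), 201) + 3351) = -25562 - 1/(-8/3*201 + 3351) = -25562 - 1/(-536 + 3351) = -25562 - 1/2815 = -71957031/2815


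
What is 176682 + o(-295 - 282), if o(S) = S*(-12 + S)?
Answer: 516535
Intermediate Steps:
176682 + o(-295 - 282) = 176682 + (-295 - 282)*(-12 + (-295 - 282)) = 176682 - 577*(-12 - 577) = 176682 - 577*(-589) = 176682 + 339853 = 516535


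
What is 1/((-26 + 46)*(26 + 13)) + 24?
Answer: 18721/780 ≈ 24.001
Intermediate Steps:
1/((-26 + 46)*(26 + 13)) + 24 = 1/(20*39) + 24 = (1/20)*(1/39) + 24 = 1/780 + 24 = 18721/780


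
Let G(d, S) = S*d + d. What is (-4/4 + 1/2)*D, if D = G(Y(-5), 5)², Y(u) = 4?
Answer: -288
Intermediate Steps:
G(d, S) = d + S*d
D = 576 (D = (4*(1 + 5))² = (4*6)² = 24² = 576)
(-4/4 + 1/2)*D = (-4/4 + 1/2)*576 = (-4*¼ + 1*(½))*576 = (-1 + ½)*576 = -½*576 = -288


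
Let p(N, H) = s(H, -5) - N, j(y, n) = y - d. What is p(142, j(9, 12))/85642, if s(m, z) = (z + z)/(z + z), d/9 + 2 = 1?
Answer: -141/85642 ≈ -0.0016464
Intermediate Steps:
d = -9 (d = -18 + 9*1 = -18 + 9 = -9)
j(y, n) = 9 + y (j(y, n) = y - 1*(-9) = y + 9 = 9 + y)
s(m, z) = 1 (s(m, z) = (2*z)/((2*z)) = (2*z)*(1/(2*z)) = 1)
p(N, H) = 1 - N
p(142, j(9, 12))/85642 = (1 - 1*142)/85642 = (1 - 142)*(1/85642) = -141*1/85642 = -141/85642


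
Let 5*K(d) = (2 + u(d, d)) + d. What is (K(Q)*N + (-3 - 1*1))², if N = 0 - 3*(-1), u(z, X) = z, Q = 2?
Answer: 4/25 ≈ 0.16000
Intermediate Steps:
N = 3 (N = 0 + 3 = 3)
K(d) = ⅖ + 2*d/5 (K(d) = ((2 + d) + d)/5 = (2 + 2*d)/5 = ⅖ + 2*d/5)
(K(Q)*N + (-3 - 1*1))² = ((⅖ + (⅖)*2)*3 + (-3 - 1*1))² = ((⅖ + ⅘)*3 + (-3 - 1))² = ((6/5)*3 - 4)² = (18/5 - 4)² = (-⅖)² = 4/25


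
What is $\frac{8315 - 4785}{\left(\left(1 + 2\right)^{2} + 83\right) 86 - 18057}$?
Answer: $- \frac{706}{2029} \approx -0.34795$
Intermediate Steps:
$\frac{8315 - 4785}{\left(\left(1 + 2\right)^{2} + 83\right) 86 - 18057} = \frac{3530}{\left(3^{2} + 83\right) 86 - 18057} = \frac{3530}{\left(9 + 83\right) 86 - 18057} = \frac{3530}{92 \cdot 86 - 18057} = \frac{3530}{7912 - 18057} = \frac{3530}{-10145} = 3530 \left(- \frac{1}{10145}\right) = - \frac{706}{2029}$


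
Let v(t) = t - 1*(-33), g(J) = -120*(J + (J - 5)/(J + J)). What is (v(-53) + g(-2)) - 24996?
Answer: -24986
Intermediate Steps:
g(J) = -120*J - 60*(-5 + J)/J (g(J) = -120*(J + (-5 + J)/((2*J))) = -120*(J + (-5 + J)*(1/(2*J))) = -120*(J + (-5 + J)/(2*J)) = -120*J - 60*(-5 + J)/J)
v(t) = 33 + t (v(t) = t + 33 = 33 + t)
(v(-53) + g(-2)) - 24996 = ((33 - 53) + (-60 - 120*(-2) + 300/(-2))) - 24996 = (-20 + (-60 + 240 + 300*(-1/2))) - 24996 = (-20 + (-60 + 240 - 150)) - 24996 = (-20 + 30) - 24996 = 10 - 24996 = -24986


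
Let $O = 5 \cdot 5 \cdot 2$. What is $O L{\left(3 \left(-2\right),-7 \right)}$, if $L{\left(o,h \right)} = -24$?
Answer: $-1200$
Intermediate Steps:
$O = 50$ ($O = 25 \cdot 2 = 50$)
$O L{\left(3 \left(-2\right),-7 \right)} = 50 \left(-24\right) = -1200$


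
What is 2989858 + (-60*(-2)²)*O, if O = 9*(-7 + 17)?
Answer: 2968258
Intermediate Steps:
O = 90 (O = 9*10 = 90)
2989858 + (-60*(-2)²)*O = 2989858 - 60*(-2)²*90 = 2989858 - 60*4*90 = 2989858 - 240*90 = 2989858 - 21600 = 2968258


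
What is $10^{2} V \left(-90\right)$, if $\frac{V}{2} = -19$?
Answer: $342000$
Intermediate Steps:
$V = -38$ ($V = 2 \left(-19\right) = -38$)
$10^{2} V \left(-90\right) = 10^{2} \left(-38\right) \left(-90\right) = 100 \left(-38\right) \left(-90\right) = \left(-3800\right) \left(-90\right) = 342000$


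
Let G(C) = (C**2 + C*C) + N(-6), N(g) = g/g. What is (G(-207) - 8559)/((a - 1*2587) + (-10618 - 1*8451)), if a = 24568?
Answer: 2755/104 ≈ 26.490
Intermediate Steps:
N(g) = 1
G(C) = 1 + 2*C**2 (G(C) = (C**2 + C*C) + 1 = (C**2 + C**2) + 1 = 2*C**2 + 1 = 1 + 2*C**2)
(G(-207) - 8559)/((a - 1*2587) + (-10618 - 1*8451)) = ((1 + 2*(-207)**2) - 8559)/((24568 - 1*2587) + (-10618 - 1*8451)) = ((1 + 2*42849) - 8559)/((24568 - 2587) + (-10618 - 8451)) = ((1 + 85698) - 8559)/(21981 - 19069) = (85699 - 8559)/2912 = 77140*(1/2912) = 2755/104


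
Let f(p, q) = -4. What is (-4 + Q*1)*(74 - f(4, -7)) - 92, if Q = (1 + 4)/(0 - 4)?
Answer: -1003/2 ≈ -501.50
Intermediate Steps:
Q = -5/4 (Q = 5/(-4) = 5*(-¼) = -5/4 ≈ -1.2500)
(-4 + Q*1)*(74 - f(4, -7)) - 92 = (-4 - 5/4*1)*(74 - 1*(-4)) - 92 = (-4 - 5/4)*(74 + 4) - 92 = -21/4*78 - 92 = -819/2 - 92 = -1003/2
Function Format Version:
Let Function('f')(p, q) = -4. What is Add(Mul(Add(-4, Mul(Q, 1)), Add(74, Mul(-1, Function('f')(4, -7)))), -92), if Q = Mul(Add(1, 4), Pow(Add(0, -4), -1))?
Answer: Rational(-1003, 2) ≈ -501.50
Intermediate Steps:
Q = Rational(-5, 4) (Q = Mul(5, Pow(-4, -1)) = Mul(5, Rational(-1, 4)) = Rational(-5, 4) ≈ -1.2500)
Add(Mul(Add(-4, Mul(Q, 1)), Add(74, Mul(-1, Function('f')(4, -7)))), -92) = Add(Mul(Add(-4, Mul(Rational(-5, 4), 1)), Add(74, Mul(-1, -4))), -92) = Add(Mul(Add(-4, Rational(-5, 4)), Add(74, 4)), -92) = Add(Mul(Rational(-21, 4), 78), -92) = Add(Rational(-819, 2), -92) = Rational(-1003, 2)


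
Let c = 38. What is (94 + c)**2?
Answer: 17424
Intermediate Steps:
(94 + c)**2 = (94 + 38)**2 = 132**2 = 17424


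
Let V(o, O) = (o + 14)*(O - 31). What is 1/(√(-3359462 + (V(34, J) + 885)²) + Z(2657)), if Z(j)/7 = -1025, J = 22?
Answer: -175/1332558 - I*√3154253/54634878 ≈ -0.00013133 - 3.2507e-5*I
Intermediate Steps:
V(o, O) = (-31 + O)*(14 + o) (V(o, O) = (14 + o)*(-31 + O) = (-31 + O)*(14 + o))
Z(j) = -7175 (Z(j) = 7*(-1025) = -7175)
1/(√(-3359462 + (V(34, J) + 885)²) + Z(2657)) = 1/(√(-3359462 + ((-434 - 31*34 + 14*22 + 22*34) + 885)²) - 7175) = 1/(√(-3359462 + ((-434 - 1054 + 308 + 748) + 885)²) - 7175) = 1/(√(-3359462 + (-432 + 885)²) - 7175) = 1/(√(-3359462 + 453²) - 7175) = 1/(√(-3359462 + 205209) - 7175) = 1/(√(-3154253) - 7175) = 1/(I*√3154253 - 7175) = 1/(-7175 + I*√3154253)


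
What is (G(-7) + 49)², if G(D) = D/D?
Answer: 2500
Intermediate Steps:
G(D) = 1
(G(-7) + 49)² = (1 + 49)² = 50² = 2500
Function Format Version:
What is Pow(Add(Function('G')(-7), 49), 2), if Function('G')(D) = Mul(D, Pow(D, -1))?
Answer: 2500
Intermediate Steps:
Function('G')(D) = 1
Pow(Add(Function('G')(-7), 49), 2) = Pow(Add(1, 49), 2) = Pow(50, 2) = 2500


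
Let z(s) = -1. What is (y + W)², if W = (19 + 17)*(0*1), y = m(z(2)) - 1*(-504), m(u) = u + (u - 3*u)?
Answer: 255025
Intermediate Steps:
m(u) = -u (m(u) = u - 2*u = -u)
y = 505 (y = -1*(-1) - 1*(-504) = 1 + 504 = 505)
W = 0 (W = 36*0 = 0)
(y + W)² = (505 + 0)² = 505² = 255025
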